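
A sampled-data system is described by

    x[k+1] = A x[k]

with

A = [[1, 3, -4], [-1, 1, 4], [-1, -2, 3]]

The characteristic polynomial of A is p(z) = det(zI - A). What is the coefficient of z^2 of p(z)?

Expand det(zI - A) for the 3×3 matrix.
p(z) = z^3 - 5z^2 + 14z + 4.
(Check: constant term = det(-A) = (-1)^3 det A = 4; coefficient of z^2 = -tr A = -5.)
The coefficient of z^2 is -5.

-5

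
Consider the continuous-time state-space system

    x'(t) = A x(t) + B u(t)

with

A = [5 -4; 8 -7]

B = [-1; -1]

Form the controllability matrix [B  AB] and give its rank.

AB = [[-1], [-1]]
Controllability matrix C = [B  AB] = [[-1, -1], [-1, -1]]
Every column of C is a scalar multiple of column 1 = [-1, -1] (multipliers 1, 1), so the columns span a one-dimensional space.
C ≠ 0, hence rank(C) = 1.
rank(C) = 1 < n = 2, so the pair (A, B) is not completely controllable.

1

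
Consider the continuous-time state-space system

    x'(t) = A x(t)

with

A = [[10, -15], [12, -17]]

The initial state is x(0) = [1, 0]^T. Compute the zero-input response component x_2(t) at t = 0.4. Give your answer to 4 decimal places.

1.2560

det(sI - A) = s^2 - (tr A)s + det A, with tr A = 10 + (-17) = -7 and det A = 10·(-17) - (-15)·12 = -170 - (-180) = 10.
So p(s) = det(sI - A) = s^2 + 7s + 10.
Factor s^2 + 7s + 10: two numbers with sum -7 and product 10 are -2 and -5, so s^2 + 7s + 10 = (s + 2)(s + 5).
Hence p(s) = (s + 2) (s + 5), with roots -5, -2.
The eigenvalues -5, -2 are distinct and real, so A is diagonalisable and x(t) = e^{At} x(0) = V diag(e^{λ_i t}) V^{-1} x(0), where the columns of V are the eigenvectors.
λ = -5: A - (-5)I = [[15, -15], [12, -12]]. Row 1 gives 15·v1 + (-15)·v2 = 0, so take v_1 = [-1, -1]^T.
λ = -2: A - (-2)I = [[12, -15], [12, -15]]. Row 1 gives 12·v1 + (-15)·v2 = 0, so take v_2 = [5, 4]^T.
V = [v_1 v_2] = [[-1, 5], [-1, 4]] has det V = 1, so V^{-1} = adj(V)/det V = [[4, -5], [1, -1]].
Modal coordinates z(0) = V^{-1} x(0): 4·1 + (-5)·0 = 4; 1·1 + (-1)·0 = 1; so z(0) = [4, 1]^T.
x_2(t) = Σ_i (v_i)_2 · z_i(0) · e^{λ_i t} (row 2 of V times the modal terms).
x_2(0.4) = (-1)·4·e^{-5·0.4} + 4·1·e^{-2·0.4} = (-4)·0.135335 + 4·0.449329 = 1.2560.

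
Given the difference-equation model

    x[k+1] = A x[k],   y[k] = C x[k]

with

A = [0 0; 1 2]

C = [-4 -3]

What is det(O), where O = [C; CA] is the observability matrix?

15

CA = [[-3, -6]]
Observability matrix O = [C; CA] = [[-4, -3], [-3, -6]]
det(O) = (-4)·(-6) - (-3)·(-3) = 24 - 9 = 15
Since det(O) ≠ 0, rank(O) = 2 and the system is completely observable.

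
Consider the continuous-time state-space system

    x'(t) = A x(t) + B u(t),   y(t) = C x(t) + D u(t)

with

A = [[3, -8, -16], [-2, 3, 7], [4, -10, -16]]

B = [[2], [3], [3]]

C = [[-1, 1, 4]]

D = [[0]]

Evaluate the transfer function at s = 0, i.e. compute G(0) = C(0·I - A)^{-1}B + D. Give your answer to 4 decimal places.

G(0) = C(-A)^{-1}B + D = -C A^{-1} B + D.
det A = -30, so A^{-1} = (1/-30)·adj(A) = [[-11/15, -16/15, 4/15], [2/15, -8/15, -11/30], [-4/15, 1/15, 7/30]]
A^{-1} B = [-58/15, -73/30, 11/30]^T
C A^{-1} B = 29/10
G(0) = D - C A^{-1} B = 0 - (29/10) = -29/10 ≈ -2.9000

-2.9000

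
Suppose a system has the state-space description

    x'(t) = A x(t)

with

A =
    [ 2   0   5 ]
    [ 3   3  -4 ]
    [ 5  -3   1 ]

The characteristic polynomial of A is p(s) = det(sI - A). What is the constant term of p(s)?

Expand det(sI - A) for the 3×3 matrix.
p(s) = s^3 - 6s^2 - 26s + 138.
(Check: constant term = det(-A) = (-1)^3 det A = 138; coefficient of s^2 = -tr A = -6.)
The constant term is 138.

138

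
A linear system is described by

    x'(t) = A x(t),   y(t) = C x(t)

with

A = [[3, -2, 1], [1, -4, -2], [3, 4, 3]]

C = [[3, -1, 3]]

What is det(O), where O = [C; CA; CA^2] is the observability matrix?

CA = [[17, 10, 14]]
CA^2 = [[103, -18, 39]]
Observability matrix O = [C; CA; CA^2] = [[3, -1, 3], [17, 10, 14], [103, -18, 39]]
Expanding along the first row, det(O) = 3·(10·39 - 14·(-18)) - (-1)·(17·39 - 14·103) + 3·(17·(-18) - 10·103) = 3·642 - (-1)·(-779) + 3·(-1336) = -2861
Since det(O) ≠ 0, rank(O) = 3 and the system is completely observable.

-2861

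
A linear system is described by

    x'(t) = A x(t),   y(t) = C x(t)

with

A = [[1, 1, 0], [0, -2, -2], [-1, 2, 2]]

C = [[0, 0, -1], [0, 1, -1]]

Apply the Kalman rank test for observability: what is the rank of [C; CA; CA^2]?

3

CA = [[1, -2, -2], [1, -4, -4]]
CA^2 = [[3, 1, 0], [5, 1, 0]]
Observability matrix O = [C; CA; CA^2] = [[0, 0, -1], [0, 1, -1], [1, -2, -2], [1, -4, -4], [3, 1, 0], [5, 1, 0]]
Take the 3×3 submatrix of O formed by rows 1, 2, 3: [[0, 0, -1], [0, 1, -1], [1, -2, -2]]. Its determinant is 0·(1·(-2) - (-1)·(-2)) - 0·(0·(-2) - (-1)·1) + (-1)·(0·(-2) - 1·1) = 0·(-4) - 0·1 + (-1)·(-1) = 1 ≠ 0.
So rank(O) ≥ 3; since O has 3 columns, rank(O) = 3.
rank(O) = 3 = n, so the pair (A, C) is completely observable.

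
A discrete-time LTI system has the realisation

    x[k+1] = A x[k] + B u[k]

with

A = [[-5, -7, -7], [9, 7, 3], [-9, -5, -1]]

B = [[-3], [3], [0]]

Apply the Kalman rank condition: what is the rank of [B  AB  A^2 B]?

AB = [[-6], [-6], [12]]
A^2B = [[-12], [-60], [72]]
Controllability matrix C = [B  AB  A^2B] = [[-3, -6, -12], [3, -6, -60], [0, 12, 72]]
The rows r1, r2, r3 of C are linearly dependent: r1 + r2 + r3 = 0 (check each entry), so rank(C) ≤ 2.
The 2×2 minor from rows 1, 2, columns 1, 2 is (-3)·(-6) - (-6)·3 = 18 - (-18) = 36 ≠ 0, so rank(C) = 2.
rank(C) = 2 < n = 3, so the pair (A, B) is not completely controllable.

2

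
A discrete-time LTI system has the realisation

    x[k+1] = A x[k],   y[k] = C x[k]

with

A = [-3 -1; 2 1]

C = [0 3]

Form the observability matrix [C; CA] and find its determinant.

CA = [[6, 3]]
Observability matrix O = [C; CA] = [[0, 3], [6, 3]]
det(O) = 0·3 - 3·6 = 0 - 18 = -18
Since det(O) ≠ 0, rank(O) = 2 and the system is completely observable.

-18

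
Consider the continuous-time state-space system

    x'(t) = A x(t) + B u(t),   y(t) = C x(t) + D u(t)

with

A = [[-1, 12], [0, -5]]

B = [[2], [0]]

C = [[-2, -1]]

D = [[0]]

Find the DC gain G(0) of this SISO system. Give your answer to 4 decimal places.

-4.0000

G(0) = C(-A)^{-1}B + D = -C A^{-1} B + D.
det A = 5, so A^{-1} = (1/5)·adj(A) = [[-1, -12/5], [0, -1/5]]
A^{-1} B = [-2, 0]^T
C A^{-1} B = 4
G(0) = D - C A^{-1} B = 0 - (4) = -4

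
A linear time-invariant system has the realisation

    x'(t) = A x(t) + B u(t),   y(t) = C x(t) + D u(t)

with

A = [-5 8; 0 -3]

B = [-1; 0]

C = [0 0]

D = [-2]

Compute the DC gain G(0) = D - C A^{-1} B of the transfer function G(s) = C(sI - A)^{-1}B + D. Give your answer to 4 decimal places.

-2.0000

G(0) = C(-A)^{-1}B + D = -C A^{-1} B + D.
det A = 15, so A^{-1} = (1/15)·adj(A) = [[-1/5, -8/15], [0, -1/3]]
A^{-1} B = [1/5, 0]^T
C A^{-1} B = 0
G(0) = D - C A^{-1} B = -2 - (0) = -2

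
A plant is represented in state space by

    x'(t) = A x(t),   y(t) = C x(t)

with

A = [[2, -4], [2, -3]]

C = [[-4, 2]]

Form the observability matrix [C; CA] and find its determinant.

-32

CA = [[-4, 10]]
Observability matrix O = [C; CA] = [[-4, 2], [-4, 10]]
det(O) = (-4)·10 - 2·(-4) = -40 - (-8) = -32
Since det(O) ≠ 0, rank(O) = 2 and the system is completely observable.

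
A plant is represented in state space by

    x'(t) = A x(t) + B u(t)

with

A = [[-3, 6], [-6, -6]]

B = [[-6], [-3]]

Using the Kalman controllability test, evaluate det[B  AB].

AB = [[0], [54]]
Controllability matrix C = [B  AB] = [[-6, 0], [-3, 54]]
det(C) = (-6)·54 - 0·(-3) = -324 - 0 = -324
Since det(C) ≠ 0, rank(C) = 2 and the system is completely controllable.

-324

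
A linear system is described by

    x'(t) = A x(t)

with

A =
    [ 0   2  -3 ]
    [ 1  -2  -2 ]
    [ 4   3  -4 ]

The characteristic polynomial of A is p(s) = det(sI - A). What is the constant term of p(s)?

41

Expand det(sI - A) for the 3×3 matrix.
p(s) = s^3 + 6s^2 + 24s + 41.
(Check: constant term = det(-A) = (-1)^3 det A = 41; coefficient of s^2 = -tr A = 6.)
The constant term is 41.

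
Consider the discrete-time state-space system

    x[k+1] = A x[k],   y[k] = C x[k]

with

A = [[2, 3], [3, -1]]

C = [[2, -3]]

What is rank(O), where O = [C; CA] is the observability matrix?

CA = [[-5, 9]]
Observability matrix O = [C; CA] = [[2, -3], [-5, 9]]
det(O) = 2·9 - (-3)·(-5) = 18 - 15 = 3 ≠ 0, so rank(O) = 2.
rank(O) = 2 = n, so the pair (A, C) is completely observable.

2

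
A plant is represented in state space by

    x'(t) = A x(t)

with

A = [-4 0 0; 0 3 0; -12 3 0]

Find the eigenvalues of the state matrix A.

det(sI - A) = s^3 - (tr A)s^2 + (M11 + M22 + M33)s - det A, where Mii is the 2×2 principal minor of A obtained by deleting row i and column i.
tr A = (-4) + 3 + 0 = -1; M11 = 3·0 - 0·3 = 0 - 0 = 0; M22 = (-4)·0 - 0·(-12) = 0 - 0 = 0; M33 = (-4)·3 - 0·0 = -12 - 0 = -12; sum of minors = -12.
det A = (-4)·(3·0 - 0·3) - 0·(0·0 - 0·(-12)) + 0·(0·3 - 3·(-12)) = (-4)·0 - 0·0 + 0·36 = 0.
So p(s) = det(sI - A) = s^3 + s^2 - 12s.
The constant term is 0, so p(s) = s(s^2 + s - 12).
Factor s^2 + s - 12: two numbers with sum -1 and product -12 are 3 and -4, so s^2 + s - 12 = (s - 3)(s + 4).
Hence p(s) = s (s - 3) (s + 4), with roots -4, 0, 3.
At least one eigenvalue has non-negative real part, so the system is not asymptotically stable.

-4, 0, 3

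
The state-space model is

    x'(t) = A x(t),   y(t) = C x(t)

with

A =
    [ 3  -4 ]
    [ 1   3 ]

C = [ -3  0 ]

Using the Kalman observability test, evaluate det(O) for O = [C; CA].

-36

CA = [[-9, 12]]
Observability matrix O = [C; CA] = [[-3, 0], [-9, 12]]
det(O) = (-3)·12 - 0·(-9) = -36 - 0 = -36
Since det(O) ≠ 0, rank(O) = 2 and the system is completely observable.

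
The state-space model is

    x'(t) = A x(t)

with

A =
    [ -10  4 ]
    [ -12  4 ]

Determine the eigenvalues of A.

det(sI - A) = s^2 - (tr A)s + det A, with tr A = (-10) + 4 = -6 and det A = (-10)·4 - 4·(-12) = -40 - (-48) = 8.
So p(s) = det(sI - A) = s^2 + 6s + 8.
Factor s^2 + 6s + 8: two numbers with sum -6 and product 8 are -2 and -4, so s^2 + 6s + 8 = (s + 2)(s + 4).
Hence p(s) = (s + 2) (s + 4), with roots -4, -2.
All eigenvalues have negative real part, so the system is asymptotically stable.

-4, -2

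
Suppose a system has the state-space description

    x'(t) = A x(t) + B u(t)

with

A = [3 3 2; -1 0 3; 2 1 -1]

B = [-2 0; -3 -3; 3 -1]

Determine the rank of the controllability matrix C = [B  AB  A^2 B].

AB = [[-9, -11], [11, -3], [-10, -2]]
A^2B = [[-14, -46], [-21, 5], [3, -23]]
Controllability matrix C = [B  AB  A^2B] = [[-2, 0, -9, -11, -14, -46], [-3, -3, 11, -3, -21, 5], [3, -1, -10, -2, 3, -23]]
Take the 3×3 submatrix of C formed by columns 1, 2, 3: [[-2, 0, -9], [-3, -3, 11], [3, -1, -10]]. Its determinant is (-2)·((-3)·(-10) - 11·(-1)) - 0·((-3)·(-10) - 11·3) + (-9)·((-3)·(-1) - (-3)·3) = (-2)·41 - 0·(-3) + (-9)·12 = -190 ≠ 0.
So rank(C) ≥ 3; since C has 3 rows, rank(C) = 3.
rank(C) = 3 = n, so the pair (A, B) is completely controllable.

3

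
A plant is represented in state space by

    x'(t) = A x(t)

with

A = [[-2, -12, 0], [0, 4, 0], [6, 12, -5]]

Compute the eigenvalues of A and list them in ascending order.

-5, -2, 4

det(sI - A) = s^3 - (tr A)s^2 + (M11 + M22 + M33)s - det A, where Mii is the 2×2 principal minor of A obtained by deleting row i and column i.
tr A = (-2) + 4 + (-5) = -3; M11 = 4·(-5) - 0·12 = -20 - 0 = -20; M22 = (-2)·(-5) - 0·6 = 10 - 0 = 10; M33 = (-2)·4 - (-12)·0 = -8 - 0 = -8; sum of minors = -18.
det A = (-2)·(4·(-5) - 0·12) - (-12)·(0·(-5) - 0·6) + 0·(0·12 - 4·6) = (-2)·(-20) - (-12)·0 + 0·(-24) = 40.
So p(s) = det(sI - A) = s^3 + 3s^2 - 18s - 40.
Rational-root test: any integer root divides -40. Testing small divisors, s = -2 works: p(-2) = -8 + 12 + 36 + (-40) = 0, so (s + 2) is a factor.
Dividing, p(s) = (s + 2)(s^2 + s - 20).
Factor s^2 + s - 20: two numbers with sum -1 and product -20 are 4 and -5, so s^2 + s - 20 = (s - 4)(s + 5).
Hence p(s) = (s - 4) (s + 2) (s + 5), with roots -5, -2, 4.
At least one eigenvalue has non-negative real part, so the system is not asymptotically stable.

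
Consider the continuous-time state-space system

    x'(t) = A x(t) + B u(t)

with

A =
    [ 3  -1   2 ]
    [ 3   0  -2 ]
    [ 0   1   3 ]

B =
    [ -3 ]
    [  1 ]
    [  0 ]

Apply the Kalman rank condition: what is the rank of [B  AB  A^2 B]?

AB = [[-10], [-9], [1]]
A^2B = [[-19], [-32], [-6]]
Controllability matrix C = [B  AB  A^2B] = [[-3, -10, -19], [1, -9, -32], [0, 1, -6]]
det(C) = (-3)·((-9)·(-6) - (-32)·1) - (-10)·(1·(-6) - (-32)·0) + (-19)·(1·1 - (-9)·0) = (-3)·86 - (-10)·(-6) + (-19)·1 = -337 ≠ 0, so rank(C) = 3.
rank(C) = 3 = n, so the pair (A, B) is completely controllable.

3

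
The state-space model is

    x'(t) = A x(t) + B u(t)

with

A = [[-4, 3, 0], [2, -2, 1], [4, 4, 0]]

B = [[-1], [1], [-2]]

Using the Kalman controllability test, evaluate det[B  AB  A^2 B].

AB = [[7], [-6], [0]]
A^2B = [[-46], [26], [4]]
Controllability matrix C = [B  AB  A^2B] = [[-1, 7, -46], [1, -6, 26], [-2, 0, 4]]
Expanding along the first row, det(C) = (-1)·((-6)·4 - 26·0) - 7·(1·4 - 26·(-2)) + (-46)·(1·0 - (-6)·(-2)) = (-1)·(-24) - 7·56 + (-46)·(-12) = 184
Since det(C) ≠ 0, rank(C) = 3 and the system is completely controllable.

184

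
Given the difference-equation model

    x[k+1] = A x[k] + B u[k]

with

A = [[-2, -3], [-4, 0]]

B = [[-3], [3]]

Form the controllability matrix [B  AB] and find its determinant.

-27

AB = [[-3], [12]]
Controllability matrix C = [B  AB] = [[-3, -3], [3, 12]]
det(C) = (-3)·12 - (-3)·3 = -36 - (-9) = -27
Since det(C) ≠ 0, rank(C) = 2 and the system is completely controllable.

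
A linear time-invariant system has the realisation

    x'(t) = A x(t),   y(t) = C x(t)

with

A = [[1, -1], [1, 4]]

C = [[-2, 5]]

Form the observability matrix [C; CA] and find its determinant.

CA = [[3, 22]]
Observability matrix O = [C; CA] = [[-2, 5], [3, 22]]
det(O) = (-2)·22 - 5·3 = -44 - 15 = -59
Since det(O) ≠ 0, rank(O) = 2 and the system is completely observable.

-59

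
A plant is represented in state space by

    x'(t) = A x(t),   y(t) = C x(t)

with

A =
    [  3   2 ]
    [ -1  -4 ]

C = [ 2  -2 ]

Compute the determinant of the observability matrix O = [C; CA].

CA = [[8, 12]]
Observability matrix O = [C; CA] = [[2, -2], [8, 12]]
det(O) = 2·12 - (-2)·8 = 24 - (-16) = 40
Since det(O) ≠ 0, rank(O) = 2 and the system is completely observable.

40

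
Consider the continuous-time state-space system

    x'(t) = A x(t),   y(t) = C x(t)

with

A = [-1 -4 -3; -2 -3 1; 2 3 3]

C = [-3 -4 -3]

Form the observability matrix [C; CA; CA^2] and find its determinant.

CA = [[5, 15, -4]]
CA^2 = [[-43, -77, -12]]
Observability matrix O = [C; CA; CA^2] = [[-3, -4, -3], [5, 15, -4], [-43, -77, -12]]
Expanding along the first row, det(O) = (-3)·(15·(-12) - (-4)·(-77)) - (-4)·(5·(-12) - (-4)·(-43)) + (-3)·(5·(-77) - 15·(-43)) = (-3)·(-488) - (-4)·(-232) + (-3)·260 = -244
Since det(O) ≠ 0, rank(O) = 3 and the system is completely observable.

-244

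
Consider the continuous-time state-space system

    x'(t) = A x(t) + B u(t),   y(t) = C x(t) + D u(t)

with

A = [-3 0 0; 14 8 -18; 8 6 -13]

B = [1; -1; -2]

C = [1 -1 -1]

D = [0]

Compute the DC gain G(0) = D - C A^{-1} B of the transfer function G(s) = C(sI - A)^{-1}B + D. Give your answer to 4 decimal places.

-12.7500

G(0) = C(-A)^{-1}B + D = -C A^{-1} B + D.
det A = -12, so A^{-1} = (1/-12)·adj(A) = [[-1/3, 0, 0], [-19/6, -13/4, 9/2], [-5/3, -3/2, 2]]
A^{-1} B = [-1/3, -107/12, -25/6]^T
C A^{-1} B = 51/4
G(0) = D - C A^{-1} B = 0 - (51/4) = -51/4 ≈ -12.7500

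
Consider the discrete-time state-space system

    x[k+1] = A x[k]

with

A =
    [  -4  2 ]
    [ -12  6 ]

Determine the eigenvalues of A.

det(zI - A) = z^2 - (tr A)z + det A, with tr A = (-4) + 6 = 2 and det A = (-4)·6 - 2·(-12) = -24 - (-24) = 0.
So p(z) = det(zI - A) = z^2 - 2z.
Factor z^2 - 2z: two numbers with sum 2 and product 0 are 2 and 0, so z^2 - 2z = z(z - 2).
Hence p(z) = z (z - 2), with roots 0, 2.

0, 2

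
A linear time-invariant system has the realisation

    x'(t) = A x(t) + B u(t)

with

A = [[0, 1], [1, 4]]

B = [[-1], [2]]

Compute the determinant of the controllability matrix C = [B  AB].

AB = [[2], [7]]
Controllability matrix C = [B  AB] = [[-1, 2], [2, 7]]
det(C) = (-1)·7 - 2·2 = -7 - 4 = -11
Since det(C) ≠ 0, rank(C) = 2 and the system is completely controllable.

-11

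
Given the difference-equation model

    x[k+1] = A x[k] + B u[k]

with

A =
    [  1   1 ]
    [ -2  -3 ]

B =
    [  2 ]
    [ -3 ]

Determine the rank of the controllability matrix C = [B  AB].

AB = [[-1], [5]]
Controllability matrix C = [B  AB] = [[2, -1], [-3, 5]]
det(C) = 2·5 - (-1)·(-3) = 10 - 3 = 7 ≠ 0, so rank(C) = 2.
rank(C) = 2 = n, so the pair (A, B) is completely controllable.

2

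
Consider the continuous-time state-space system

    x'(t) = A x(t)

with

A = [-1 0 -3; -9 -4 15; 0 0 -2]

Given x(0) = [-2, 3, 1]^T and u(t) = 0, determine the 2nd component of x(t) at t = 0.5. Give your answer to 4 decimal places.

det(sI - A) = s^3 - (tr A)s^2 + (M11 + M22 + M33)s - det A, where Mii is the 2×2 principal minor of A obtained by deleting row i and column i.
tr A = (-1) + (-4) + (-2) = -7; M11 = (-4)·(-2) - 15·0 = 8 - 0 = 8; M22 = (-1)·(-2) - (-3)·0 = 2 - 0 = 2; M33 = (-1)·(-4) - 0·(-9) = 4 - 0 = 4; sum of minors = 14.
det A = (-1)·((-4)·(-2) - 15·0) - 0·((-9)·(-2) - 15·0) + (-3)·((-9)·0 - (-4)·0) = (-1)·8 - 0·18 + (-3)·0 = -8.
So p(s) = det(sI - A) = s^3 + 7s^2 + 14s + 8.
Rational-root test: any integer root divides 8. Testing small divisors, s = -1 works: p(-1) = -1 + 7 + (-14) + 8 = 0, so (s + 1) is a factor.
Dividing, p(s) = (s + 1)(s^2 + 6s + 8).
Factor s^2 + 6s + 8: two numbers with sum -6 and product 8 are -2 and -4, so s^2 + 6s + 8 = (s + 2)(s + 4).
Hence p(s) = (s + 1) (s + 2) (s + 4), with roots -4, -2, -1.
The eigenvalues -4, -2, -1 are distinct and real, so A is diagonalisable and x(t) = e^{At} x(0) = V diag(e^{λ_i t}) V^{-1} x(0), where the columns of V are the eigenvectors.
λ = -4: A - (-4)I = [[3, 0, -3], [-9, 0, 15], [0, 0, 2]]. v must be orthogonal to every row; (row 1) × (row 2) = [0, -18, 0], so take v_1 = [0, 1, 0]^T.
λ = -2: A - (-2)I = [[1, 0, -3], [-9, -2, 15], [0, 0, 0]]. v must be orthogonal to every row; (row 1) × (row 2) = [-6, 12, -2], so take v_2 = [-3, 6, -1]^T.
λ = -1: A - (-1)I = [[0, 0, -3], [-9, -3, 15], [0, 0, -1]]. v must be orthogonal to every row; (row 1) × (row 2) = [-9, 27, 0], so take v_3 = [1, -3, 0]^T.
V = [v_1 v_2 v_3] = [[0, -3, 1], [1, 6, -3], [0, -1, 0]] has det V = -1, so V^{-1} = adj(V)/det V = [[3, 1, -3], [0, 0, -1], [1, 0, -3]].
Modal coordinates z(0) = V^{-1} x(0): 3·(-2) + 1·3 + (-3)·1 = -6; 0·(-2) + 0·3 + (-1)·1 = -1; 1·(-2) + 0·3 + (-3)·1 = -5; so z(0) = [-6, -1, -5]^T.
x_2(t) = Σ_i (v_i)_2 · z_i(0) · e^{λ_i t} (row 2 of V times the modal terms).
x_2(0.5) = 1·(-6)·e^{-4·0.5} + 6·(-1)·e^{-2·0.5} + (-3)·(-5)·e^{-1·0.5} = (-6)·0.135335 + (-6)·0.367879 + 15·0.606531 = 6.0787.

6.0787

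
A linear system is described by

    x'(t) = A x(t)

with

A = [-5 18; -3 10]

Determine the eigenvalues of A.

det(sI - A) = s^2 - (tr A)s + det A, with tr A = (-5) + 10 = 5 and det A = (-5)·10 - 18·(-3) = -50 - (-54) = 4.
So p(s) = det(sI - A) = s^2 - 5s + 4.
Factor s^2 - 5s + 4: two numbers with sum 5 and product 4 are 4 and 1, so s^2 - 5s + 4 = (s - 4)(s - 1).
Hence p(s) = (s - 4) (s - 1), with roots 1, 4.
At least one eigenvalue has non-negative real part, so the system is not asymptotically stable.

1, 4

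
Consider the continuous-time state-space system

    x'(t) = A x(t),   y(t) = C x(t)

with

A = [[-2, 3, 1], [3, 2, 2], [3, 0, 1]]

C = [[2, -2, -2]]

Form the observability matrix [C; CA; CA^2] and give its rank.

CA = [[-16, 2, -4]]
CA^2 = [[26, -44, -16]]
Observability matrix O = [C; CA; CA^2] = [[2, -2, -2], [-16, 2, -4], [26, -44, -16]]
det(O) = 2·(2·(-16) - (-4)·(-44)) - (-2)·((-16)·(-16) - (-4)·26) + (-2)·((-16)·(-44) - 2·26) = 2·(-208) - (-2)·360 + (-2)·652 = -1000 ≠ 0, so rank(O) = 3.
rank(O) = 3 = n, so the pair (A, C) is completely observable.

3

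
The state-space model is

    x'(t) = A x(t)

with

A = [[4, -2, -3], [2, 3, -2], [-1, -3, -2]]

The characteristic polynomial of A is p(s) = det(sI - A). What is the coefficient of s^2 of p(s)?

Expand det(sI - A) for the 3×3 matrix.
p(s) = s^3 - 5s^2 - 7s + 51.
(Check: constant term = det(-A) = (-1)^3 det A = 51; coefficient of s^2 = -tr A = -5.)
The coefficient of s^2 is -5.

-5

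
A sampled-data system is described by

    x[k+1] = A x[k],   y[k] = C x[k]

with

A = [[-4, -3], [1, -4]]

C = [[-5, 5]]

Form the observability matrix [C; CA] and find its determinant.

-100

CA = [[25, -5]]
Observability matrix O = [C; CA] = [[-5, 5], [25, -5]]
det(O) = (-5)·(-5) - 5·25 = 25 - 125 = -100
Since det(O) ≠ 0, rank(O) = 2 and the system is completely observable.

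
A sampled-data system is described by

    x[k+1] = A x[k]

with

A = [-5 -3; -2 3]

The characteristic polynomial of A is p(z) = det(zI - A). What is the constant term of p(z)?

For a 2×2 matrix, det(zI - A) = z^2 - (tr A)z + det A.
tr A = -2, det A = -21.
So p(z) = z^2 + 2z - 21.
The constant term is -21.

-21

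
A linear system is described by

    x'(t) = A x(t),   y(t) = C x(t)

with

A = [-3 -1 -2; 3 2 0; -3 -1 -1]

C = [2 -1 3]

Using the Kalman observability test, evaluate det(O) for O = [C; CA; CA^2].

-304

CA = [[-18, -7, -7]]
CA^2 = [[54, 11, 43]]
Observability matrix O = [C; CA; CA^2] = [[2, -1, 3], [-18, -7, -7], [54, 11, 43]]
Expanding along the first row, det(O) = 2·((-7)·43 - (-7)·11) - (-1)·((-18)·43 - (-7)·54) + 3·((-18)·11 - (-7)·54) = 2·(-224) - (-1)·(-396) + 3·180 = -304
Since det(O) ≠ 0, rank(O) = 3 and the system is completely observable.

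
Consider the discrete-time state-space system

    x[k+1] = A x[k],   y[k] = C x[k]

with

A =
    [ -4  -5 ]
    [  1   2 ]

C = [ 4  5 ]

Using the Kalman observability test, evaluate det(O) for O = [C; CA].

15

CA = [[-11, -10]]
Observability matrix O = [C; CA] = [[4, 5], [-11, -10]]
det(O) = 4·(-10) - 5·(-11) = -40 - (-55) = 15
Since det(O) ≠ 0, rank(O) = 2 and the system is completely observable.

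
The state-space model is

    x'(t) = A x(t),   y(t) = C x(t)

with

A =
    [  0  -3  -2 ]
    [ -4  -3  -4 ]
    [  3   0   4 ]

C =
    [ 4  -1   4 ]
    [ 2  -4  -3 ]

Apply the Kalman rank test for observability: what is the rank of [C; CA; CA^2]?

3

CA = [[16, -9, 12], [7, 6, 0]]
CA^2 = [[72, -21, 52], [-24, -39, -38]]
Observability matrix O = [C; CA; CA^2] = [[4, -1, 4], [2, -4, -3], [16, -9, 12], [7, 6, 0], [72, -21, 52], [-24, -39, -38]]
Take the 3×3 submatrix of O formed by rows 1, 2, 3: [[4, -1, 4], [2, -4, -3], [16, -9, 12]]. Its determinant is 4·((-4)·12 - (-3)·(-9)) - (-1)·(2·12 - (-3)·16) + 4·(2·(-9) - (-4)·16) = 4·(-75) - (-1)·72 + 4·46 = -44 ≠ 0.
So rank(O) ≥ 3; since O has 3 columns, rank(O) = 3.
rank(O) = 3 = n, so the pair (A, C) is completely observable.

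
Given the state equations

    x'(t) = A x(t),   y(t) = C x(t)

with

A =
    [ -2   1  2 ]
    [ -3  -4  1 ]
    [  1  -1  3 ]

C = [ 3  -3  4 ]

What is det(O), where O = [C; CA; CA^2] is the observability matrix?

7512

CA = [[7, 11, 15]]
CA^2 = [[-32, -52, 70]]
Observability matrix O = [C; CA; CA^2] = [[3, -3, 4], [7, 11, 15], [-32, -52, 70]]
Expanding along the first row, det(O) = 3·(11·70 - 15·(-52)) - (-3)·(7·70 - 15·(-32)) + 4·(7·(-52) - 11·(-32)) = 3·1550 - (-3)·970 + 4·(-12) = 7512
Since det(O) ≠ 0, rank(O) = 3 and the system is completely observable.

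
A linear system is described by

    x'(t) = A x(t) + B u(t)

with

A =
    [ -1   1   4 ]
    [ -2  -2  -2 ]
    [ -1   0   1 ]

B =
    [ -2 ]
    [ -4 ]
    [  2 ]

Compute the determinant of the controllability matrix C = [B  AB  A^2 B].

AB = [[6], [8], [4]]
A^2B = [[18], [-36], [-2]]
Controllability matrix C = [B  AB  A^2B] = [[-2, 6, 18], [-4, 8, -36], [2, 4, -2]]
Expanding along the first row, det(C) = (-2)·(8·(-2) - (-36)·4) - 6·((-4)·(-2) - (-36)·2) + 18·((-4)·4 - 8·2) = (-2)·128 - 6·80 + 18·(-32) = -1312
Since det(C) ≠ 0, rank(C) = 3 and the system is completely controllable.

-1312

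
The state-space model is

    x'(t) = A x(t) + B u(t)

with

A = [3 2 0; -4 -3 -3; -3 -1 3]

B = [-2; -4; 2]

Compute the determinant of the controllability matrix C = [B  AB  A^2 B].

-5232

AB = [[-14], [14], [16]]
A^2B = [[-14], [-34], [76]]
Controllability matrix C = [B  AB  A^2B] = [[-2, -14, -14], [-4, 14, -34], [2, 16, 76]]
Expanding along the first row, det(C) = (-2)·(14·76 - (-34)·16) - (-14)·((-4)·76 - (-34)·2) + (-14)·((-4)·16 - 14·2) = (-2)·1608 - (-14)·(-236) + (-14)·(-92) = -5232
Since det(C) ≠ 0, rank(C) = 3 and the system is completely controllable.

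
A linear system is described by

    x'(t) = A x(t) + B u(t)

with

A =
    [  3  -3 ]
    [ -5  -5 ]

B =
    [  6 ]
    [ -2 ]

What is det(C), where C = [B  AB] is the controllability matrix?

-72

AB = [[24], [-20]]
Controllability matrix C = [B  AB] = [[6, 24], [-2, -20]]
det(C) = 6·(-20) - 24·(-2) = -120 - (-48) = -72
Since det(C) ≠ 0, rank(C) = 2 and the system is completely controllable.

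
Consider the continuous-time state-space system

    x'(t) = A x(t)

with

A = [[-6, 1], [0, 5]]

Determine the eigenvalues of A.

det(sI - A) = s^2 - (tr A)s + det A, with tr A = (-6) + 5 = -1 and det A = (-6)·5 - 1·0 = -30 - 0 = -30.
So p(s) = det(sI - A) = s^2 + s - 30.
Factor s^2 + s - 30: two numbers with sum -1 and product -30 are 5 and -6, so s^2 + s - 30 = (s - 5)(s + 6).
Hence p(s) = (s - 5) (s + 6), with roots -6, 5.
At least one eigenvalue has non-negative real part, so the system is not asymptotically stable.

-6, 5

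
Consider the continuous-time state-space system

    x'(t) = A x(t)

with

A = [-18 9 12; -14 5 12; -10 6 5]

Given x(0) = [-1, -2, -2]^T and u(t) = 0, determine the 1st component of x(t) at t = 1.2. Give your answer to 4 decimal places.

det(sI - A) = s^3 - (tr A)s^2 + (M11 + M22 + M33)s - det A, where Mii is the 2×2 principal minor of A obtained by deleting row i and column i.
tr A = (-18) + 5 + 5 = -8; M11 = 5·5 - 12·6 = 25 - 72 = -47; M22 = (-18)·5 - 12·(-10) = -90 - (-120) = 30; M33 = (-18)·5 - 9·(-14) = -90 - (-126) = 36; sum of minors = 19.
det A = (-18)·(5·5 - 12·6) - 9·((-14)·5 - 12·(-10)) + 12·((-14)·6 - 5·(-10)) = (-18)·(-47) - 9·50 + 12·(-34) = -12.
So p(s) = det(sI - A) = s^3 + 8s^2 + 19s + 12.
Rational-root test: any integer root divides 12. Testing small divisors, s = -1 works: p(-1) = -1 + 8 + (-19) + 12 = 0, so (s + 1) is a factor.
Dividing, p(s) = (s + 1)(s^2 + 7s + 12).
Factor s^2 + 7s + 12: two numbers with sum -7 and product 12 are -3 and -4, so s^2 + 7s + 12 = (s + 3)(s + 4).
Hence p(s) = (s + 1) (s + 3) (s + 4), with roots -4, -3, -1.
The eigenvalues -4, -3, -1 are distinct and real, so A is diagonalisable and x(t) = e^{At} x(0) = V diag(e^{λ_i t}) V^{-1} x(0), where the columns of V are the eigenvectors.
λ = -4: A - (-4)I = [[-14, 9, 12], [-14, 9, 12], [-10, 6, 9]]. v must be orthogonal to every row; (row 1) × (row 3) = [9, 6, 6], so take v_1 = [3, 2, 2]^T.
λ = -3: A - (-3)I = [[-15, 9, 12], [-14, 8, 12], [-10, 6, 8]]. v must be orthogonal to every row; (row 1) × (row 2) = [12, 12, 6], so take v_2 = [-2, -2, -1]^T.
λ = -1: A - (-1)I = [[-17, 9, 12], [-14, 6, 12], [-10, 6, 6]]. v must be orthogonal to every row; (row 1) × (row 2) = [36, 36, 24], so take v_3 = [3, 3, 2]^T.
V = [v_1 v_2 v_3] = [[3, -2, 3], [2, -2, 3], [2, -1, 2]] has det V = -1, so V^{-1} = adj(V)/det V = [[1, -1, 0], [-2, 0, 3], [-2, 1, 2]].
Modal coordinates z(0) = V^{-1} x(0): 1·(-1) + (-1)·(-2) + 0·(-2) = 1; (-2)·(-1) + 0·(-2) + 3·(-2) = -4; (-2)·(-1) + 1·(-2) + 2·(-2) = -4; so z(0) = [1, -4, -4]^T.
x_1(t) = Σ_i (v_i)_1 · z_i(0) · e^{λ_i t} (row 1 of V times the modal terms).
x_1(1.2) = 3·1·e^{-4·1.2} + (-2)·(-4)·e^{-3·1.2} + 3·(-4)·e^{-1·1.2} = 3·0.00822975 + 8·0.02732372 + (-12)·0.30119421 = -3.3711.

-3.3711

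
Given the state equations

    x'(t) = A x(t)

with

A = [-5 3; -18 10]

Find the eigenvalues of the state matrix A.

det(sI - A) = s^2 - (tr A)s + det A, with tr A = (-5) + 10 = 5 and det A = (-5)·10 - 3·(-18) = -50 - (-54) = 4.
So p(s) = det(sI - A) = s^2 - 5s + 4.
Factor s^2 - 5s + 4: two numbers with sum 5 and product 4 are 4 and 1, so s^2 - 5s + 4 = (s - 4)(s - 1).
Hence p(s) = (s - 4) (s - 1), with roots 1, 4.
At least one eigenvalue has non-negative real part, so the system is not asymptotically stable.

1, 4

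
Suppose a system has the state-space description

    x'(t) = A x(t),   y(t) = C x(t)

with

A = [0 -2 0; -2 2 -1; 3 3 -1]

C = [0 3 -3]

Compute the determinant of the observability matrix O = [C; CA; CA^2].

1161

CA = [[-15, -3, 0]]
CA^2 = [[6, 24, 3]]
Observability matrix O = [C; CA; CA^2] = [[0, 3, -3], [-15, -3, 0], [6, 24, 3]]
Expanding along the first row, det(O) = 0·((-3)·3 - 0·24) - 3·((-15)·3 - 0·6) + (-3)·((-15)·24 - (-3)·6) = 0·(-9) - 3·(-45) + (-3)·(-342) = 1161
Since det(O) ≠ 0, rank(O) = 3 and the system is completely observable.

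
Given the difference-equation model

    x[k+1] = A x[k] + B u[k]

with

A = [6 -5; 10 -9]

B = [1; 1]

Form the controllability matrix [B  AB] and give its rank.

1

AB = [[1], [1]]
Controllability matrix C = [B  AB] = [[1, 1], [1, 1]]
Every column of C is a scalar multiple of column 1 = [1, 1] (multipliers 1, 1), so the columns span a one-dimensional space.
C ≠ 0, hence rank(C) = 1.
rank(C) = 1 < n = 2, so the pair (A, B) is not completely controllable.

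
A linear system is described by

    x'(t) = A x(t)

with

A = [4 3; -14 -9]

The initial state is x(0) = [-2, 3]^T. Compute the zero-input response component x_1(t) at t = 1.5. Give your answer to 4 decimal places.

-0.2156

det(sI - A) = s^2 - (tr A)s + det A, with tr A = 4 + (-9) = -5 and det A = 4·(-9) - 3·(-14) = -36 - (-42) = 6.
So p(s) = det(sI - A) = s^2 + 5s + 6.
Factor s^2 + 5s + 6: two numbers with sum -5 and product 6 are -2 and -3, so s^2 + 5s + 6 = (s + 2)(s + 3).
Hence p(s) = (s + 2) (s + 3), with roots -3, -2.
The eigenvalues -3, -2 are distinct and real, so A is diagonalisable and x(t) = e^{At} x(0) = V diag(e^{λ_i t}) V^{-1} x(0), where the columns of V are the eigenvectors.
λ = -3: A - (-3)I = [[7, 3], [-14, -6]]. Row 1 gives 7·v1 + 3·v2 = 0, so take v_1 = [3, -7]^T.
λ = -2: A - (-2)I = [[6, 3], [-14, -7]]. Row 1 gives 6·v1 + 3·v2 = 0, so take v_2 = [1, -2]^T.
V = [v_1 v_2] = [[3, 1], [-7, -2]] has det V = 1, so V^{-1} = adj(V)/det V = [[-2, -1], [7, 3]].
Modal coordinates z(0) = V^{-1} x(0): (-2)·(-2) + (-1)·3 = 1; 7·(-2) + 3·3 = -5; so z(0) = [1, -5]^T.
x_1(t) = Σ_i (v_i)_1 · z_i(0) · e^{λ_i t} (row 1 of V times the modal terms).
x_1(1.5) = 3·1·e^{-3·1.5} + 1·(-5)·e^{-2·1.5} = 3·0.011109 + (-5)·0.049787 = -0.2156.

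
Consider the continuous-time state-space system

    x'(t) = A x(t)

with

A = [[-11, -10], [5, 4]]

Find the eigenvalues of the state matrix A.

-6, -1

det(sI - A) = s^2 - (tr A)s + det A, with tr A = (-11) + 4 = -7 and det A = (-11)·4 - (-10)·5 = -44 - (-50) = 6.
So p(s) = det(sI - A) = s^2 + 7s + 6.
Factor s^2 + 7s + 6: two numbers with sum -7 and product 6 are -1 and -6, so s^2 + 7s + 6 = (s + 1)(s + 6).
Hence p(s) = (s + 1) (s + 6), with roots -6, -1.
All eigenvalues have negative real part, so the system is asymptotically stable.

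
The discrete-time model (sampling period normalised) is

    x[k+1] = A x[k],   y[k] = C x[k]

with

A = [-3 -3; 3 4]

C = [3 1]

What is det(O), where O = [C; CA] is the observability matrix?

-9

CA = [[-6, -5]]
Observability matrix O = [C; CA] = [[3, 1], [-6, -5]]
det(O) = 3·(-5) - 1·(-6) = -15 - (-6) = -9
Since det(O) ≠ 0, rank(O) = 2 and the system is completely observable.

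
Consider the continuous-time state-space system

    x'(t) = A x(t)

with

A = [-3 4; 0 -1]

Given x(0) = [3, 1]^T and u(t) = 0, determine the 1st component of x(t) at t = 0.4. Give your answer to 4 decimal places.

1.6418

det(sI - A) = s^2 - (tr A)s + det A, with tr A = (-3) + (-1) = -4 and det A = (-3)·(-1) - 4·0 = 3 - 0 = 3.
So p(s) = det(sI - A) = s^2 + 4s + 3.
Factor s^2 + 4s + 3: two numbers with sum -4 and product 3 are -1 and -3, so s^2 + 4s + 3 = (s + 1)(s + 3).
Hence p(s) = (s + 1) (s + 3), with roots -3, -1.
The eigenvalues -3, -1 are distinct and real, so A is diagonalisable and x(t) = e^{At} x(0) = V diag(e^{λ_i t}) V^{-1} x(0), where the columns of V are the eigenvectors.
λ = -3: A - (-3)I = [[0, 4], [0, 2]]. Row 1 gives 0·v1 + 4·v2 = 0, so take v_1 = [1, 0]^T.
λ = -1: A - (-1)I = [[-2, 4], [0, 0]]. Row 1 gives (-2)·v1 + 4·v2 = 0, so take v_2 = [2, 1]^T.
V = [v_1 v_2] = [[1, 2], [0, 1]] has det V = 1, so V^{-1} = adj(V)/det V = [[1, -2], [0, 1]].
Modal coordinates z(0) = V^{-1} x(0): 1·3 + (-2)·1 = 1; 0·3 + 1·1 = 1; so z(0) = [1, 1]^T.
x_1(t) = Σ_i (v_i)_1 · z_i(0) · e^{λ_i t} (row 1 of V times the modal terms).
x_1(0.4) = 1·1·e^{-3·0.4} + 2·1·e^{-1·0.4} = 1·0.301194 + 2·0.670320 = 1.6418.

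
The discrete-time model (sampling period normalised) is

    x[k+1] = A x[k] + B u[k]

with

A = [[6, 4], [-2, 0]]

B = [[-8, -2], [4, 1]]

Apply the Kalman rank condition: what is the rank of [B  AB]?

AB = [[-32, -8], [16, 4]]
Controllability matrix C = [B  AB] = [[-8, -2, -32, -8], [4, 1, 16, 4]]
Every column of C is a scalar multiple of column 1 = [-8, 4] (multipliers 1, 1/4, 4, 1), so the columns span a one-dimensional space.
C ≠ 0, hence rank(C) = 1.
rank(C) = 1 < n = 2, so the pair (A, B) is not completely controllable.

1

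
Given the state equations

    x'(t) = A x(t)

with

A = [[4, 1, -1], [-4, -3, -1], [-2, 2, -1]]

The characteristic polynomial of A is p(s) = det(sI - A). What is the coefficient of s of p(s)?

Expand det(sI - A) for the 3×3 matrix.
p(s) = s^3 - 9s - 32.
(Check: constant term = det(-A) = (-1)^3 det A = -32; coefficient of s^2 = -tr A = 0.)
The coefficient of s is -9.

-9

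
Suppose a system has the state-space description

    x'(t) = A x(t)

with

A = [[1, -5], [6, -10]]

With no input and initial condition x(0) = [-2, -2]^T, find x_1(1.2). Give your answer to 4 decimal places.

det(sI - A) = s^2 - (tr A)s + det A, with tr A = 1 + (-10) = -9 and det A = 1·(-10) - (-5)·6 = -10 - (-30) = 20.
So p(s) = det(sI - A) = s^2 + 9s + 20.
Factor s^2 + 9s + 20: two numbers with sum -9 and product 20 are -4 and -5, so s^2 + 9s + 20 = (s + 4)(s + 5).
Hence p(s) = (s + 4) (s + 5), with roots -5, -4.
The eigenvalues -5, -4 are distinct and real, so A is diagonalisable and x(t) = e^{At} x(0) = V diag(e^{λ_i t}) V^{-1} x(0), where the columns of V are the eigenvectors.
λ = -5: A - (-5)I = [[6, -5], [6, -5]]. Row 1 gives 6·v1 + (-5)·v2 = 0, so take v_1 = [5, 6]^T.
λ = -4: A - (-4)I = [[5, -5], [6, -6]]. Row 1 gives 5·v1 + (-5)·v2 = 0, so take v_2 = [-1, -1]^T.
V = [v_1 v_2] = [[5, -1], [6, -1]] has det V = 1, so V^{-1} = adj(V)/det V = [[-1, 1], [-6, 5]].
Modal coordinates z(0) = V^{-1} x(0): (-1)·(-2) + 1·(-2) = 0; (-6)·(-2) + 5·(-2) = 2; so z(0) = [0, 2]^T.
x_1(t) = Σ_i (v_i)_1 · z_i(0) · e^{λ_i t} (row 1 of V times the modal terms).
x_1(1.2) = 5·0·e^{-5·1.2} + (-1)·2·e^{-4·1.2} = 0·0.002479 + (-2)·0.008230 = -0.0165.

-0.0165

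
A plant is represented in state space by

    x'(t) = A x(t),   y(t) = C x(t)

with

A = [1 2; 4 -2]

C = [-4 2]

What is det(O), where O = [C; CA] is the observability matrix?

40

CA = [[4, -12]]
Observability matrix O = [C; CA] = [[-4, 2], [4, -12]]
det(O) = (-4)·(-12) - 2·4 = 48 - 8 = 40
Since det(O) ≠ 0, rank(O) = 2 and the system is completely observable.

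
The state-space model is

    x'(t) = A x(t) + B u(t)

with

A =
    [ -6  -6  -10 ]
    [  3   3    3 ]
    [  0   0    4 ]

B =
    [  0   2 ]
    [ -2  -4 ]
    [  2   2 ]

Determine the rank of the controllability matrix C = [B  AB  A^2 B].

2

AB = [[-8, -8], [0, 0], [8, 8]]
A^2B = [[-32, -32], [0, 0], [32, 32]]
Controllability matrix C = [B  AB  A^2B] = [[0, 2, -8, -8, -32, -32], [-2, -4, 0, 0, 0, 0], [2, 2, 8, 8, 32, 32]]
The rows r1, r2, r3 of C are linearly dependent: r1 + r2 + r3 = 0 (check each entry), so rank(C) ≤ 2.
The 2×2 minor from rows 1, 2, columns 1, 2 is 0·(-4) - 2·(-2) = 0 - (-4) = 4 ≠ 0, so rank(C) = 2.
rank(C) = 2 < n = 3, so the pair (A, B) is not completely controllable.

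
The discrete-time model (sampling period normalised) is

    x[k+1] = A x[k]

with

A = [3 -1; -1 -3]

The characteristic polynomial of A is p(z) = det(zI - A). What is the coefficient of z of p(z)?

0

For a 2×2 matrix, det(zI - A) = z^2 - (tr A)z + det A.
tr A = 0, det A = -10.
So p(z) = z^2 - 10.
The coefficient of z is 0.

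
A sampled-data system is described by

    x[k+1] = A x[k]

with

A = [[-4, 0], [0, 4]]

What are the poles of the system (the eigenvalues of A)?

det(zI - A) = z^2 - (tr A)z + det A, with tr A = (-4) + 4 = 0 and det A = (-4)·4 - 0·0 = -16 - 0 = -16.
So p(z) = det(zI - A) = z^2 - 16.
Factor z^2 - 16: two numbers with sum 0 and product -16 are 4 and -4, so z^2 - 16 = (z - 4)(z + 4).
Hence p(z) = (z - 4) (z + 4), with roots -4, 4.

-4, 4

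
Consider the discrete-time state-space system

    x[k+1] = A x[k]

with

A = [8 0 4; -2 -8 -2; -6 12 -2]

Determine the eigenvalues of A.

det(zI - A) = z^3 - (tr A)z^2 + (M11 + M22 + M33)z - det A, where Mii is the 2×2 principal minor of A obtained by deleting row i and column i.
tr A = 8 + (-8) + (-2) = -2; M11 = (-8)·(-2) - (-2)·12 = 16 - (-24) = 40; M22 = 8·(-2) - 4·(-6) = -16 - (-24) = 8; M33 = 8·(-8) - 0·(-2) = -64 - 0 = -64; sum of minors = -16.
det A = 8·((-8)·(-2) - (-2)·12) - 0·((-2)·(-2) - (-2)·(-6)) + 4·((-2)·12 - (-8)·(-6)) = 8·40 - 0·(-8) + 4·(-72) = 32.
So p(z) = det(zI - A) = z^3 + 2z^2 - 16z - 32.
Rational-root test: any integer root divides -32. Testing small divisors, z = -2 works: p(-2) = -8 + 8 + 32 + (-32) = 0, so (z + 2) is a factor.
Dividing, p(z) = (z + 2)(z^2 - 16).
Factor z^2 - 16: two numbers with sum 0 and product -16 are 4 and -4, so z^2 - 16 = (z - 4)(z + 4).
Hence p(z) = (z - 4) (z + 2) (z + 4), with roots -4, -2, 4.

-4, -2, 4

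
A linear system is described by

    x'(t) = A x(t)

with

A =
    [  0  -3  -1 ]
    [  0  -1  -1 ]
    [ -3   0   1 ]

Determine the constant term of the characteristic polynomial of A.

6

Expand det(sI - A) for the 3×3 matrix.
p(s) = s^3 - 4s + 6.
(Check: constant term = det(-A) = (-1)^3 det A = 6; coefficient of s^2 = -tr A = 0.)
The constant term is 6.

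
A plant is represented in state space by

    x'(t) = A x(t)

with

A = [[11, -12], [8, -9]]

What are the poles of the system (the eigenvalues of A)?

det(sI - A) = s^2 - (tr A)s + det A, with tr A = 11 + (-9) = 2 and det A = 11·(-9) - (-12)·8 = -99 - (-96) = -3.
So p(s) = det(sI - A) = s^2 - 2s - 3.
Factor s^2 - 2s - 3: two numbers with sum 2 and product -3 are 3 and -1, so s^2 - 2s - 3 = (s - 3)(s + 1).
Hence p(s) = (s - 3) (s + 1), with roots -1, 3.
At least one eigenvalue has non-negative real part, so the system is not asymptotically stable.

-1, 3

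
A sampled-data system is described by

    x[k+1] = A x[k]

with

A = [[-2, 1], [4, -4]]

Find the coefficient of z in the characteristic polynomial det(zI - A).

6

For a 2×2 matrix, det(zI - A) = z^2 - (tr A)z + det A.
tr A = -6, det A = 4.
So p(z) = z^2 + 6z + 4.
The coefficient of z is 6.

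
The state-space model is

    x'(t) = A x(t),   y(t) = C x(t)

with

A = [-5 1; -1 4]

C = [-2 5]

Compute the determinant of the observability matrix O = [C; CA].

-61

CA = [[5, 18]]
Observability matrix O = [C; CA] = [[-2, 5], [5, 18]]
det(O) = (-2)·18 - 5·5 = -36 - 25 = -61
Since det(O) ≠ 0, rank(O) = 2 and the system is completely observable.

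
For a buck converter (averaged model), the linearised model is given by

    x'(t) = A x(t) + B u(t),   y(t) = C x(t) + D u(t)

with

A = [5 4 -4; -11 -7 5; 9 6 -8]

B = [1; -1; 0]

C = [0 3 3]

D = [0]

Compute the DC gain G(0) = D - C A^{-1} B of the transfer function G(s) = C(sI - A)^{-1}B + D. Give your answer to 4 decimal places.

G(0) = C(-A)^{-1}B + D = -C A^{-1} B + D.
det A = -30, so A^{-1} = (1/-30)·adj(A) = [[-13/15, -4/15, 4/15], [43/30, 2/15, -19/30], [1/10, -1/5, -3/10]]
A^{-1} B = [-3/5, 13/10, 3/10]^T
C A^{-1} B = 24/5
G(0) = D - C A^{-1} B = 0 - (24/5) = -24/5 ≈ -4.8000

-4.8000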